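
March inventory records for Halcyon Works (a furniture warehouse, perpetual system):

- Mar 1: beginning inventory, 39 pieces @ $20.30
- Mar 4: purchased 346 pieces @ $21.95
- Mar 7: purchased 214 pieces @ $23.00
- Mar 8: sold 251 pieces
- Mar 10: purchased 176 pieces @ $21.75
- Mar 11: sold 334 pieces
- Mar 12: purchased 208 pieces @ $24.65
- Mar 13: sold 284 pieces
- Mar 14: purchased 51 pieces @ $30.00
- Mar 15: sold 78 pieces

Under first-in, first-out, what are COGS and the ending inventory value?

Mar 8, 251 sold [FIFO — oldest first]: 39 @ $20.30 + 212 @ $21.95 = $5,445.10
Mar 11, 334 sold [FIFO — oldest first]: 134 @ $21.95 + 200 @ $23.00 = $7,541.30
Mar 13, 284 sold [FIFO — oldest first]: 14 @ $23.00 + 176 @ $21.75 + 94 @ $24.65 = $6,467.10
Mar 15, 78 sold [FIFO — oldest first]: 78 @ $24.65 = $1,922.70
Total COGS = $5,445.10 + $7,541.30 + $6,467.10 + $1,922.70 = $21,376.20
Ending inventory: 36 @ $24.65 + 51 @ $30.00 = $2,417.40

COGS = $21,376.20; ending inventory = $2,417.40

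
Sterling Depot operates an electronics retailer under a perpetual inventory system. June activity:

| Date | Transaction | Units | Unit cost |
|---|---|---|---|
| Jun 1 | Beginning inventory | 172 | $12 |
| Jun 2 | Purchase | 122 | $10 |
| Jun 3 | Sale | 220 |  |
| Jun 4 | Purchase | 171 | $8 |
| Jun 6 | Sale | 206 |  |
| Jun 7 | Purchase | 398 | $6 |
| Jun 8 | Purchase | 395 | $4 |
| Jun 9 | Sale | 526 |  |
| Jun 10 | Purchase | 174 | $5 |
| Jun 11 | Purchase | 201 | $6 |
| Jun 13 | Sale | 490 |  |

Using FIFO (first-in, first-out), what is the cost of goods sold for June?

COGS = $9,550

Jun 3, 220 sold [FIFO — oldest first]: 172 @ $12 + 48 @ $10 = $2,544
Jun 6, 206 sold [FIFO — oldest first]: 74 @ $10 + 132 @ $8 = $1,796
Jun 9, 526 sold [FIFO — oldest first]: 39 @ $8 + 398 @ $6 + 89 @ $4 = $3,056
Jun 13, 490 sold [FIFO — oldest first]: 306 @ $4 + 174 @ $5 + 10 @ $6 = $2,154
Total COGS = $2,544 + $1,796 + $3,056 + $2,154 = $9,550
Ending inventory: 191 @ $6 = $1,146
Check: goods available $10,696 = COGS $9,550 + ending $1,146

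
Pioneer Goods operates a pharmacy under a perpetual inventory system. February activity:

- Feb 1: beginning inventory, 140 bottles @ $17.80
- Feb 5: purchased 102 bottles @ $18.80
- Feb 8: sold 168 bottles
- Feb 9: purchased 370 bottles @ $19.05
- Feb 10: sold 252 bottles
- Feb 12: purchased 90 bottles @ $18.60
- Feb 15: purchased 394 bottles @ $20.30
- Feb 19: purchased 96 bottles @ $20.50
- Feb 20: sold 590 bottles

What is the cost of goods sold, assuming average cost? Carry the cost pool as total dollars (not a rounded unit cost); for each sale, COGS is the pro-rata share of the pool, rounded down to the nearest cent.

After Feb 1: 140 on hand, pool $2,492.00 (≈ $17.8000 each)
After Feb 5: 242 on hand, pool $4,409.60 (≈ $18.2215 each)
Feb 8, sell 168: 168/242 × $4,409.60 → $3,061.20
After Feb 9: 444 on hand, pool $8,396.90 (≈ $18.9119 each)
Feb 10, sell 252: 252/444 × $8,396.90 → $4,765.80
After Feb 12: 282 on hand, pool $5,305.10 (≈ $18.8124 each)
After Feb 15: 676 on hand, pool $13,303.30 (≈ $19.6794 each)
After Feb 19: 772 on hand, pool $15,271.30 (≈ $19.7815 each)
Feb 20, sell 590: 590/772 × $15,271.30 → $11,671.07
Total COGS = $3,061.20 + $4,765.80 + $11,671.07 = $19,498.07
Ending inventory (cost pool remaining) = $3,600.23
Check: goods available $23,098.30 = COGS $19,498.07 + ending $3,600.23

COGS = $19,498.07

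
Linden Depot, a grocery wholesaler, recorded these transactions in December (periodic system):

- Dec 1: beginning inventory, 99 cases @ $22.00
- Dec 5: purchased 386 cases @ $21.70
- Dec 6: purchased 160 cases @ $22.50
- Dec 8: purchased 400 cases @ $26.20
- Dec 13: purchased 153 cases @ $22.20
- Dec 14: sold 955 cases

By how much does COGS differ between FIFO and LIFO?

$451.80

FIFO COGS: 99 @ $22.00 + 386 @ $21.70 + 160 @ $22.50 + 310 @ $26.20 = $22,276.20
LIFO COGS: 153 @ $22.20 + 400 @ $26.20 + 160 @ $22.50 + 242 @ $21.70 = $22,728.00
Difference = |$22,276.20 − $22,728.00| = $451.80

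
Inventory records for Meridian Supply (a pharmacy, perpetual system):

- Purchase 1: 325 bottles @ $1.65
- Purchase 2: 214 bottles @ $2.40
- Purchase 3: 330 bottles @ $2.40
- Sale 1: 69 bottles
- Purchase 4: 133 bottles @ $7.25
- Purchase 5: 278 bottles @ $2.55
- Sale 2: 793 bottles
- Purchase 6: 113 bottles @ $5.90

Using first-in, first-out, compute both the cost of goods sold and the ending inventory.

Sale 1 (69) [FIFO — oldest first]: 69 @ $1.65 = $113.85
Sale 2 (793) [FIFO — oldest first]: 256 @ $1.65 + 214 @ $2.40 + 323 @ $2.40 = $1,711.20
Total COGS = $113.85 + $1,711.20 = $1,825.05
Ending inventory: 7 @ $2.40 + 133 @ $7.25 + 278 @ $2.55 + 113 @ $5.90 = $2,356.65

COGS = $1,825.05; ending inventory = $2,356.65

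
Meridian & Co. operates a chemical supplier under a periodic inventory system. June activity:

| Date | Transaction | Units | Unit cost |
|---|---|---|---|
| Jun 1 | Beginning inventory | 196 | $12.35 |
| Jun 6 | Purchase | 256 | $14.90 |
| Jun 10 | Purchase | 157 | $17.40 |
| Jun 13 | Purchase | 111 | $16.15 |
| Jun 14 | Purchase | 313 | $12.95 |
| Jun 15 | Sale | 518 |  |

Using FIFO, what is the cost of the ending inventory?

Ending inventory = $7,429.40

Jun 15, 518 sold [FIFO — oldest first]: 196 @ $12.35 + 256 @ $14.90 + 66 @ $17.40 = $7,383.40
Ending inventory: 91 @ $17.40 + 111 @ $16.15 + 313 @ $12.95 = $7,429.40
Check: goods available $14,812.80 = COGS $7,383.40 + ending $7,429.40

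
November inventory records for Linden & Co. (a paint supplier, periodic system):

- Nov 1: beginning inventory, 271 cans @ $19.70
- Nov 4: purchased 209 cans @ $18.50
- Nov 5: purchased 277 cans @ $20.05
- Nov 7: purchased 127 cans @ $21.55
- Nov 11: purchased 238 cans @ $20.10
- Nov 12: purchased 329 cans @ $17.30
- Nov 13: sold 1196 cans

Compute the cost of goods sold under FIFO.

COGS = $23,559.90

Nov 13, 1196 sold [FIFO — oldest first]: 271 @ $19.70 + 209 @ $18.50 + 277 @ $20.05 + 127 @ $21.55 + 238 @ $20.10 + 74 @ $17.30 = $23,559.90
Ending inventory: 255 @ $17.30 = $4,411.50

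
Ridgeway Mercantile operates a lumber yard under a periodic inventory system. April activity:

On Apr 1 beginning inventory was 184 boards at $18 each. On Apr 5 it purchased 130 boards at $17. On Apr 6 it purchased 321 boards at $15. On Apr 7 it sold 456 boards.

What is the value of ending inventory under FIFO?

Apr 7, 456 sold [FIFO — oldest first]: 184 @ $18 + 130 @ $17 + 142 @ $15 = $7,652
Ending inventory: 179 @ $15 = $2,685
Check: goods available $10,337 = COGS $7,652 + ending $2,685

Ending inventory = $2,685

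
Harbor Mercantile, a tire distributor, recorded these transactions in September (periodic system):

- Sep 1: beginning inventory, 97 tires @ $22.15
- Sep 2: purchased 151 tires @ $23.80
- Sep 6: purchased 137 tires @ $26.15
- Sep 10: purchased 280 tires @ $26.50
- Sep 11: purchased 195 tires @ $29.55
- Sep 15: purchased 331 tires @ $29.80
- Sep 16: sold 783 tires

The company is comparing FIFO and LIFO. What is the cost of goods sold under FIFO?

FIFO COGS: 97 @ $22.15 + 151 @ $23.80 + 137 @ $26.15 + 280 @ $26.50 + 118 @ $29.55 = $20,231.80
LIFO COGS: 331 @ $29.80 + 195 @ $29.55 + 257 @ $26.50 = $22,436.55

COGS = $20,231.80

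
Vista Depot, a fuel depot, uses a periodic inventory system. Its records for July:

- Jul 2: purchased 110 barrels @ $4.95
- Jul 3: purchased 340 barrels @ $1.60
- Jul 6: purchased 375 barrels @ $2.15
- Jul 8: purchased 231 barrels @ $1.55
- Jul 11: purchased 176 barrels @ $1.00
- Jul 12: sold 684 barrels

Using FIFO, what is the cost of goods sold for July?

Jul 12, 684 sold [FIFO — oldest first]: 110 @ $4.95 + 340 @ $1.60 + 234 @ $2.15 = $1,591.60
Ending inventory: 141 @ $2.15 + 231 @ $1.55 + 176 @ $1.00 = $837.20

COGS = $1,591.60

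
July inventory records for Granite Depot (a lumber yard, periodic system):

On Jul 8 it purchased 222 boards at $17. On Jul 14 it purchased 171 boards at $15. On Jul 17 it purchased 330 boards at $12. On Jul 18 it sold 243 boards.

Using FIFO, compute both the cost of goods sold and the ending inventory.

COGS = $4,089; ending inventory = $6,210

Jul 18, 243 sold [FIFO — oldest first]: 222 @ $17 + 21 @ $15 = $4,089
Ending inventory: 150 @ $15 + 330 @ $12 = $6,210
Check: goods available $10,299 = COGS $4,089 + ending $6,210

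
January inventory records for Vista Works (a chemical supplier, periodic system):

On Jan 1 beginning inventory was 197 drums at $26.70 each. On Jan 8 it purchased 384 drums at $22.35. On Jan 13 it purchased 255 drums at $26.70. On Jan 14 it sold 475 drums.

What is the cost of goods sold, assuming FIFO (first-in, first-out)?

Jan 14, 475 sold [FIFO — oldest first]: 197 @ $26.70 + 278 @ $22.35 = $11,473.20
Ending inventory: 106 @ $22.35 + 255 @ $26.70 = $9,177.60
Check: goods available $20,650.80 = COGS $11,473.20 + ending $9,177.60

COGS = $11,473.20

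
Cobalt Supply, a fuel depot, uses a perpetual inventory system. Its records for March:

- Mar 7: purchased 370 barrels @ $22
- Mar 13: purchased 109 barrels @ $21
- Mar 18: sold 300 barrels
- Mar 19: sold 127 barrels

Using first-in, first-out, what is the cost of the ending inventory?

Mar 18, 300 sold [FIFO — oldest first]: 300 @ $22 = $6,600
Mar 19, 127 sold [FIFO — oldest first]: 70 @ $22 + 57 @ $21 = $2,737
Total COGS = $6,600 + $2,737 = $9,337
Ending inventory: 52 @ $21 = $1,092
Check: goods available $10,429 = COGS $9,337 + ending $1,092

Ending inventory = $1,092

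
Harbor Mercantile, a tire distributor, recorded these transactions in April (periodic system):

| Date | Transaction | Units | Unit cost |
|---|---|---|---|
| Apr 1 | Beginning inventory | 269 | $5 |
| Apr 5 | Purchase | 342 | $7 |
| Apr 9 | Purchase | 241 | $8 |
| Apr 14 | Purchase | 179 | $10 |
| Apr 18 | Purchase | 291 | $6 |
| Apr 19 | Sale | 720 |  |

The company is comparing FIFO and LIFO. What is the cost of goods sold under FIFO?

FIFO COGS: 269 @ $5 + 342 @ $7 + 109 @ $8 = $4,611
LIFO COGS: 291 @ $6 + 179 @ $10 + 241 @ $8 + 9 @ $7 = $5,527

COGS = $4,611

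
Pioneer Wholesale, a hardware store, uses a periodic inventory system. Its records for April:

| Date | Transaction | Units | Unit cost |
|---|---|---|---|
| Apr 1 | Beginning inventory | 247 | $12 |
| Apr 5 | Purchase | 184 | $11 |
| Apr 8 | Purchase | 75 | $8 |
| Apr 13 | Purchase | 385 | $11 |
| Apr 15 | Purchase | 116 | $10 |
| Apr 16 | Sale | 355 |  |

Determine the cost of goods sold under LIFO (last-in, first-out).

Apr 16, 355 sold [LIFO — newest first]: 116 @ $10 + 239 @ $11 = $3,789
Ending inventory: 247 @ $12 + 184 @ $11 + 75 @ $8 + 146 @ $11 = $7,194
Check: goods available $10,983 = COGS $3,789 + ending $7,194

COGS = $3,789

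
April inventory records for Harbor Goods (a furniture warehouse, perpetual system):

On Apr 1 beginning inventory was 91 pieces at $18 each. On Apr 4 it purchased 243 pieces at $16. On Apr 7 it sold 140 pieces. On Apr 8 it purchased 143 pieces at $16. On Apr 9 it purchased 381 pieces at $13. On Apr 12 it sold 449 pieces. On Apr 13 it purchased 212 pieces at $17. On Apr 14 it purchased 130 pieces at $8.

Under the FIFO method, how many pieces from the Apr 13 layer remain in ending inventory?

212

Apr 7, 140 sold [FIFO — oldest first]: 91 @ $18 + 49 @ $16 = $2,422
Apr 12, 449 sold [FIFO — oldest first]: 194 @ $16 + 143 @ $16 + 112 @ $13 = $6,848
Total COGS = $2,422 + $6,848 = $9,270
Ending inventory: 269 @ $13 + 212 @ $17 + 130 @ $8 = $8,141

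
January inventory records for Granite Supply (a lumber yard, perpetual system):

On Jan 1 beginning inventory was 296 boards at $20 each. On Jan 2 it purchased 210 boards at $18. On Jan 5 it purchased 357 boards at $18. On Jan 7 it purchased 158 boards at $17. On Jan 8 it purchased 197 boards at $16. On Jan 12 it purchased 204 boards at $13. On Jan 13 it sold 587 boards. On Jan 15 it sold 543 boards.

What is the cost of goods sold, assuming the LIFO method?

COGS = $18,776

Jan 13, 587 sold [LIFO — newest first]: 204 @ $13 + 197 @ $16 + 158 @ $17 + 28 @ $18 = $8,994
Jan 15, 543 sold [LIFO — newest first]: 329 @ $18 + 210 @ $18 + 4 @ $20 = $9,782
Total COGS = $8,994 + $9,782 = $18,776
Ending inventory: 292 @ $20 = $5,840
Check: goods available $24,616 = COGS $18,776 + ending $5,840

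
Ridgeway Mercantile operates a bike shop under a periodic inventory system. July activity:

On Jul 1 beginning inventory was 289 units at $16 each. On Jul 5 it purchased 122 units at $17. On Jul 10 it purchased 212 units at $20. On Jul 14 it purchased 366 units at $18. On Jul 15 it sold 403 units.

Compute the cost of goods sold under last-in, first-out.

Jul 15, 403 sold [LIFO — newest first]: 366 @ $18 + 37 @ $20 = $7,328
Ending inventory: 289 @ $16 + 122 @ $17 + 175 @ $20 = $10,198
Check: goods available $17,526 = COGS $7,328 + ending $10,198

COGS = $7,328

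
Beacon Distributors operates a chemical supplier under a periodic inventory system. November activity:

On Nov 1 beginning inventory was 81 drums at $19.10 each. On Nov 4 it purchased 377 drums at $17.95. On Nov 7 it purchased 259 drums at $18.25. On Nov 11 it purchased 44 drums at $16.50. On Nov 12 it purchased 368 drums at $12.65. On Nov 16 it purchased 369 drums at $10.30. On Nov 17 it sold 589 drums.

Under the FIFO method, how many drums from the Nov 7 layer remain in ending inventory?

Nov 17, 589 sold [FIFO — oldest first]: 81 @ $19.10 + 377 @ $17.95 + 131 @ $18.25 = $10,705.00
Ending inventory: 128 @ $18.25 + 44 @ $16.50 + 368 @ $12.65 + 369 @ $10.30 = $11,517.90

128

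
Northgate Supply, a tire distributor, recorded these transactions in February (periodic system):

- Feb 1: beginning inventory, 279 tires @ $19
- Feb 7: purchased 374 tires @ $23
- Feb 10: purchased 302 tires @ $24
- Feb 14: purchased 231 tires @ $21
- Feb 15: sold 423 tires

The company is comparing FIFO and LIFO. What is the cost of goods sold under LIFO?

COGS = $9,459

FIFO COGS: 279 @ $19 + 144 @ $23 = $8,613
LIFO COGS: 231 @ $21 + 192 @ $24 = $9,459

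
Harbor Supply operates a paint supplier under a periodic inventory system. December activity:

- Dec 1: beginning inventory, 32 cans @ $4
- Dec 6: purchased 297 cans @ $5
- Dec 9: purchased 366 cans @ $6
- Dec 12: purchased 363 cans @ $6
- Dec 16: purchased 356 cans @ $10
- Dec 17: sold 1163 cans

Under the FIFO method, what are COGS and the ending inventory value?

Dec 17, 1163 sold [FIFO — oldest first]: 32 @ $4 + 297 @ $5 + 366 @ $6 + 363 @ $6 + 105 @ $10 = $7,037
Ending inventory: 251 @ $10 = $2,510
Check: goods available $9,547 = COGS $7,037 + ending $2,510

COGS = $7,037; ending inventory = $2,510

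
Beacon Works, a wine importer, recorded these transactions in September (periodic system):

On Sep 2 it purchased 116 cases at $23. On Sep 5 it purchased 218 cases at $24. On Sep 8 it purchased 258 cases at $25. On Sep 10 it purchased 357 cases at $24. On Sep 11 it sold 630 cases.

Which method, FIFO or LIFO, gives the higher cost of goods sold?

LIFO

FIFO COGS: 116 @ $23 + 218 @ $24 + 258 @ $25 + 38 @ $24 = $15,262
LIFO COGS: 357 @ $24 + 258 @ $25 + 15 @ $24 = $15,378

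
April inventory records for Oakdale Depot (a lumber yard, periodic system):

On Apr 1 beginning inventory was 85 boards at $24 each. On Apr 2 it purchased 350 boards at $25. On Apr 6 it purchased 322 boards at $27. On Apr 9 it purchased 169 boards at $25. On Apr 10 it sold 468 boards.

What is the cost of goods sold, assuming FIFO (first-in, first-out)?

Apr 10, 468 sold [FIFO — oldest first]: 85 @ $24 + 350 @ $25 + 33 @ $27 = $11,681
Ending inventory: 289 @ $27 + 169 @ $25 = $12,028

COGS = $11,681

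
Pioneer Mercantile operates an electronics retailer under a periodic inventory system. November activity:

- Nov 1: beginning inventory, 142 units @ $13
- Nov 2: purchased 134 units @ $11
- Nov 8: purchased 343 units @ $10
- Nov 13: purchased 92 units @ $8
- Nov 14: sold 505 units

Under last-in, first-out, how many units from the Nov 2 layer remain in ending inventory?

Nov 14, 505 sold [LIFO — newest first]: 92 @ $8 + 343 @ $10 + 70 @ $11 = $4,936
Ending inventory: 142 @ $13 + 64 @ $11 = $2,550

64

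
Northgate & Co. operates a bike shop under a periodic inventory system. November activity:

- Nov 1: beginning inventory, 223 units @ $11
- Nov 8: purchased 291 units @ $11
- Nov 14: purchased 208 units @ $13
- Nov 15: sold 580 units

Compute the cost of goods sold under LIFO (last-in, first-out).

COGS = $6,796

Nov 15, 580 sold [LIFO — newest first]: 208 @ $13 + 291 @ $11 + 81 @ $11 = $6,796
Ending inventory: 142 @ $11 = $1,562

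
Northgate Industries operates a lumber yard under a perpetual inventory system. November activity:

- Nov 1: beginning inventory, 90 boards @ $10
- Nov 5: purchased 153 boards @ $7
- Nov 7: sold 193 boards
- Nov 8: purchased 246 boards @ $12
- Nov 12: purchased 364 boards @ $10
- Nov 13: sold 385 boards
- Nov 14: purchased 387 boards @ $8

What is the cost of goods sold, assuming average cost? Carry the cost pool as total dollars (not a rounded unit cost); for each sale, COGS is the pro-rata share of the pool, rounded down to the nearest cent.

COGS = $5,647.35

After Nov 1: 90 on hand, pool $900.00 (≈ $10.0000 each)
After Nov 5: 243 on hand, pool $1,971.00 (≈ $8.1111 each)
Nov 7, sell 193: 193/243 × $1,971.00 → $1,565.44
After Nov 8: 296 on hand, pool $3,357.56 (≈ $11.3431 each)
After Nov 12: 660 on hand, pool $6,997.56 (≈ $10.6024 each)
Nov 13, sell 385: 385/660 × $6,997.56 → $4,081.91
After Nov 14: 662 on hand, pool $6,011.65 (≈ $9.0810 each)
Total COGS = $1,565.44 + $4,081.91 = $5,647.35
Ending inventory (cost pool remaining) = $6,011.65
Check: goods available $11,659.00 = COGS $5,647.35 + ending $6,011.65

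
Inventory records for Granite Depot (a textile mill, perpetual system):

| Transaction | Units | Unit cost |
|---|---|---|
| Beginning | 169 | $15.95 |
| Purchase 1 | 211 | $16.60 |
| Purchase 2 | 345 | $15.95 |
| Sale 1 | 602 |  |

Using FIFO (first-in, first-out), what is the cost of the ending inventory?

Ending inventory = $1,961.85

Sale 1 (602) [FIFO — oldest first]: 169 @ $15.95 + 211 @ $16.60 + 222 @ $15.95 = $9,739.05
Ending inventory: 123 @ $15.95 = $1,961.85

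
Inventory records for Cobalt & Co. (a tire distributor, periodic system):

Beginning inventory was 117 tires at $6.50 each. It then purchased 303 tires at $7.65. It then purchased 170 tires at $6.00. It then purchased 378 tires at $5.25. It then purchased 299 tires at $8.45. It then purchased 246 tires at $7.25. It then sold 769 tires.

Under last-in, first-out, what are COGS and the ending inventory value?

COGS = $5,486.05; ending inventory = $4,906.95

Sale 1 (769) [LIFO — newest first]: 246 @ $7.25 + 299 @ $8.45 + 224 @ $5.25 = $5,486.05
Ending inventory: 117 @ $6.50 + 303 @ $7.65 + 170 @ $6.00 + 154 @ $5.25 = $4,906.95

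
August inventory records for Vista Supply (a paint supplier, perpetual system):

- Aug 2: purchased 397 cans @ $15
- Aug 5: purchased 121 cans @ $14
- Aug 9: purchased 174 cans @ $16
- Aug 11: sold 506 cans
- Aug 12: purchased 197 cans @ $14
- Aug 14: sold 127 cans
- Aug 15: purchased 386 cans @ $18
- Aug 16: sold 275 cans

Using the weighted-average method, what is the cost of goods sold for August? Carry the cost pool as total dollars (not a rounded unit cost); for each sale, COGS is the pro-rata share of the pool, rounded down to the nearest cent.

COGS = $14,041.85

After Aug 2: 397 on hand, pool $5,955.00 (≈ $15.0000 each)
After Aug 5: 518 on hand, pool $7,649.00 (≈ $14.7664 each)
After Aug 9: 692 on hand, pool $10,433.00 (≈ $15.0766 each)
Aug 11, sell 506: 506/692 × $10,433.00 → $7,628.75
After Aug 12: 383 on hand, pool $5,562.25 (≈ $14.5228 each)
Aug 14, sell 127: 127/383 × $5,562.25 → $1,844.40
After Aug 15: 642 on hand, pool $10,665.85 (≈ $16.6135 each)
Aug 16, sell 275: 275/642 × $10,665.85 → $4,568.70
Total COGS = $7,628.75 + $1,844.40 + $4,568.70 = $14,041.85
Ending inventory (cost pool remaining) = $6,097.15
Check: goods available $20,139.00 = COGS $14,041.85 + ending $6,097.15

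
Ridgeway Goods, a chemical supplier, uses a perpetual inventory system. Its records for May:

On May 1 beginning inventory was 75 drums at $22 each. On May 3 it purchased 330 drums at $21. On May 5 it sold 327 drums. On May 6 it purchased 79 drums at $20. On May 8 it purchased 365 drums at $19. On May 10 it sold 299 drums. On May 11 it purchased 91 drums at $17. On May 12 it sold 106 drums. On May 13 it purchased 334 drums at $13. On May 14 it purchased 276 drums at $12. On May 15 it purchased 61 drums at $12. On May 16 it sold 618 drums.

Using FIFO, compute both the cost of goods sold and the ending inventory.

May 5, 327 sold [FIFO — oldest first]: 75 @ $22 + 252 @ $21 = $6,942
May 10, 299 sold [FIFO — oldest first]: 78 @ $21 + 79 @ $20 + 142 @ $19 = $5,916
May 12, 106 sold [FIFO — oldest first]: 106 @ $19 = $2,014
May 16, 618 sold [FIFO — oldest first]: 117 @ $19 + 91 @ $17 + 334 @ $13 + 76 @ $12 = $9,024
Total COGS = $6,942 + $5,916 + $2,014 + $9,024 = $23,896
Ending inventory: 200 @ $12 + 61 @ $12 = $3,132

COGS = $23,896; ending inventory = $3,132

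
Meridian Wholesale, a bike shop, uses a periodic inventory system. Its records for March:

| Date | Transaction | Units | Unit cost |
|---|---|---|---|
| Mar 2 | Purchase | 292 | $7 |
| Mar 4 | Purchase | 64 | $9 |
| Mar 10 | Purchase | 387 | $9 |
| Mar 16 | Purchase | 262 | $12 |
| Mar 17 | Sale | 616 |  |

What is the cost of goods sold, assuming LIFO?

Mar 17, 616 sold [LIFO — newest first]: 262 @ $12 + 354 @ $9 = $6,330
Ending inventory: 292 @ $7 + 64 @ $9 + 33 @ $9 = $2,917

COGS = $6,330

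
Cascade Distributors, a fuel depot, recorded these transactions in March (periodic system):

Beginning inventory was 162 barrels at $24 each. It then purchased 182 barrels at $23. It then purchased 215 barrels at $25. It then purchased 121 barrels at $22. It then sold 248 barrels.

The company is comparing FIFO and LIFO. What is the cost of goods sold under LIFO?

COGS = $5,837

FIFO COGS: 162 @ $24 + 86 @ $23 = $5,866
LIFO COGS: 121 @ $22 + 127 @ $25 = $5,837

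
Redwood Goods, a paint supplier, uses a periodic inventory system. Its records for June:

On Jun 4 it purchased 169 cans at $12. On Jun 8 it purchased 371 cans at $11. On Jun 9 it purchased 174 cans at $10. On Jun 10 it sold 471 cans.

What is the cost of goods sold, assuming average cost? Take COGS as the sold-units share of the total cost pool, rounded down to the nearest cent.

Jun 10, sell 471: 471/714 × $7,849.00 → $5,177.70
Ending inventory (cost pool remaining) = $2,671.30
Check: goods available $7,849.00 = COGS $5,177.70 + ending $2,671.30

COGS = $5,177.70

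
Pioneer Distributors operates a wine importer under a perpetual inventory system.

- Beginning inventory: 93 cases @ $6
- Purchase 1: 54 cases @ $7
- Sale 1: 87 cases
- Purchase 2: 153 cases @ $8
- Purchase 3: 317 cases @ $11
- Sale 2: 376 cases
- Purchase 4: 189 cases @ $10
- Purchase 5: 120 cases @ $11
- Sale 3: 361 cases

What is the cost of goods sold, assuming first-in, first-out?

COGS = $7,735

Sale 1 (87) [FIFO — oldest first]: 87 @ $6 = $522
Sale 2 (376) [FIFO — oldest first]: 6 @ $6 + 54 @ $7 + 153 @ $8 + 163 @ $11 = $3,431
Sale 3 (361) [FIFO — oldest first]: 154 @ $11 + 189 @ $10 + 18 @ $11 = $3,782
Total COGS = $522 + $3,431 + $3,782 = $7,735
Ending inventory: 102 @ $11 = $1,122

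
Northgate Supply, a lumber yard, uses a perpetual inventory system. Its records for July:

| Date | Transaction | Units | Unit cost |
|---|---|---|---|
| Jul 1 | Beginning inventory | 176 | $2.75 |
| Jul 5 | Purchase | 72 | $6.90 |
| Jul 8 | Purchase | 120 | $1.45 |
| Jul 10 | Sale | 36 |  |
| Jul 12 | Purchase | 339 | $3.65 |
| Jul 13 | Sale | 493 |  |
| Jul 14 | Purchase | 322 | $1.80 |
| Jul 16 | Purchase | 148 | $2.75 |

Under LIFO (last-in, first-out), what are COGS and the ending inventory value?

Jul 10, 36 sold [LIFO — newest first]: 36 @ $1.45 = $52.20
Jul 13, 493 sold [LIFO — newest first]: 339 @ $3.65 + 84 @ $1.45 + 70 @ $6.90 = $1,842.15
Total COGS = $52.20 + $1,842.15 = $1,894.35
Ending inventory: 176 @ $2.75 + 2 @ $6.90 + 322 @ $1.80 + 148 @ $2.75 = $1,484.40

COGS = $1,894.35; ending inventory = $1,484.40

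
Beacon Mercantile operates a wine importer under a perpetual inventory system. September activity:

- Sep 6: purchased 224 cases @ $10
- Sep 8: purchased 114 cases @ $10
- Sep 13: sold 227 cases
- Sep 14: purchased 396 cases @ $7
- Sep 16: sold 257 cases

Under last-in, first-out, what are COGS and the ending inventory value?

COGS = $4,069; ending inventory = $2,083

Sep 13, 227 sold [LIFO — newest first]: 114 @ $10 + 113 @ $10 = $2,270
Sep 16, 257 sold [LIFO — newest first]: 257 @ $7 = $1,799
Total COGS = $2,270 + $1,799 = $4,069
Ending inventory: 111 @ $10 + 139 @ $7 = $2,083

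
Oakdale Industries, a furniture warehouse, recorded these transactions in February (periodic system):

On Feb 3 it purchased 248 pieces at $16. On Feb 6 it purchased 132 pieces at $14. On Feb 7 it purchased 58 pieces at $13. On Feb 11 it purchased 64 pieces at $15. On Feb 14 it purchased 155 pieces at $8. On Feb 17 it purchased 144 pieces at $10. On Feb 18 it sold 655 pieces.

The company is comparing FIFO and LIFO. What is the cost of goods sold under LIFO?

COGS = $7,874

FIFO COGS: 248 @ $16 + 132 @ $14 + 58 @ $13 + 64 @ $15 + 153 @ $8 = $8,754
LIFO COGS: 144 @ $10 + 155 @ $8 + 64 @ $15 + 58 @ $13 + 132 @ $14 + 102 @ $16 = $7,874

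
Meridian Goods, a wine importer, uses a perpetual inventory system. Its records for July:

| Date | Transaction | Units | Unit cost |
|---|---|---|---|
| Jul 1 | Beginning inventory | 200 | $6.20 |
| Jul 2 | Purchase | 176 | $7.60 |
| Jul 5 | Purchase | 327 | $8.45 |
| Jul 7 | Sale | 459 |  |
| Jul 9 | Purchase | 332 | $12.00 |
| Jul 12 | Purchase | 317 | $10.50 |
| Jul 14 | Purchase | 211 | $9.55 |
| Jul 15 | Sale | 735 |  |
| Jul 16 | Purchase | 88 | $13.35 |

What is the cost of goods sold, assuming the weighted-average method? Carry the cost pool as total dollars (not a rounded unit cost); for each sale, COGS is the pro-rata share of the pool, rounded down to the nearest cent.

COGS = $10,931.09

After Jul 1: 200 on hand, pool $1,240.00 (≈ $6.2000 each)
After Jul 2: 376 on hand, pool $2,577.60 (≈ $6.8553 each)
After Jul 5: 703 on hand, pool $5,340.75 (≈ $7.5971 each)
Jul 7, sell 459: 459/703 × $5,340.75 → $3,487.06
After Jul 9: 576 on hand, pool $5,837.69 (≈ $10.1349 each)
After Jul 12: 893 on hand, pool $9,166.19 (≈ $10.2645 each)
After Jul 14: 1104 on hand, pool $11,181.24 (≈ $10.1279 each)
Jul 15, sell 735: 735/1104 × $11,181.24 → $7,444.03
After Jul 16: 457 on hand, pool $4,912.01 (≈ $10.7484 each)
Total COGS = $3,487.06 + $7,444.03 = $10,931.09
Ending inventory (cost pool remaining) = $4,912.01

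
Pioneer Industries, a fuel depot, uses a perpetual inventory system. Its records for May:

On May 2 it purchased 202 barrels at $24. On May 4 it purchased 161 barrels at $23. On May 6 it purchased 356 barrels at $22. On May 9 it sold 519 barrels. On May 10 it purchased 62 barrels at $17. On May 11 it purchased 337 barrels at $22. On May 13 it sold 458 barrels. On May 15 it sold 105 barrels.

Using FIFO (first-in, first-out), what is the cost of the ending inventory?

May 9, 519 sold [FIFO — oldest first]: 202 @ $24 + 161 @ $23 + 156 @ $22 = $11,983
May 13, 458 sold [FIFO — oldest first]: 200 @ $22 + 62 @ $17 + 196 @ $22 = $9,766
May 15, 105 sold [FIFO — oldest first]: 105 @ $22 = $2,310
Total COGS = $11,983 + $9,766 + $2,310 = $24,059
Ending inventory: 36 @ $22 = $792
Check: goods available $24,851 = COGS $24,059 + ending $792

Ending inventory = $792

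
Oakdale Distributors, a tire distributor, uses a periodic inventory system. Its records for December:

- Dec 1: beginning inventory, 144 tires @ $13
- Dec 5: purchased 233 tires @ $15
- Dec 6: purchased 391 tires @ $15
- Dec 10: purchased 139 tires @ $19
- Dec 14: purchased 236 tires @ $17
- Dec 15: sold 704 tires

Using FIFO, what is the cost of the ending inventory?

Ending inventory = $7,613

Dec 15, 704 sold [FIFO — oldest first]: 144 @ $13 + 233 @ $15 + 327 @ $15 = $10,272
Ending inventory: 64 @ $15 + 139 @ $19 + 236 @ $17 = $7,613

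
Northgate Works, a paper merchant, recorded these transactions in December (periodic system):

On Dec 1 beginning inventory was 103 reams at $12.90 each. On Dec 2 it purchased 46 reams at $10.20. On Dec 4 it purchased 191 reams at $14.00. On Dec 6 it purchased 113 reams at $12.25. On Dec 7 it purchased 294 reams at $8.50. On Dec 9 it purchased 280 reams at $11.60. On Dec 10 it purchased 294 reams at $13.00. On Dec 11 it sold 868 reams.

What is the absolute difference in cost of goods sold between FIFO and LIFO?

$189.75

FIFO COGS: 103 @ $12.90 + 46 @ $10.20 + 191 @ $14.00 + 113 @ $12.25 + 294 @ $8.50 + 121 @ $11.60 = $9,758.75
LIFO COGS: 294 @ $13.00 + 280 @ $11.60 + 294 @ $8.50 = $9,569.00
Difference = |$9,758.75 − $9,569.00| = $189.75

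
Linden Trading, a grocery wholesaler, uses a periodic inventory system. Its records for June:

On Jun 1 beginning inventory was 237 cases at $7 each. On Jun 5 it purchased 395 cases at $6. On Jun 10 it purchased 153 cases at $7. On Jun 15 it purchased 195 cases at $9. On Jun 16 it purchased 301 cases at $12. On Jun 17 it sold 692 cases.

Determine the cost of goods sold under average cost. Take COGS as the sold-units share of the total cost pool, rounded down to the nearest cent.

COGS = $5,654.30

Jun 17, sell 692: 692/1281 × $10,467.00 → $5,654.30
Ending inventory (cost pool remaining) = $4,812.70
Check: goods available $10,467.00 = COGS $5,654.30 + ending $4,812.70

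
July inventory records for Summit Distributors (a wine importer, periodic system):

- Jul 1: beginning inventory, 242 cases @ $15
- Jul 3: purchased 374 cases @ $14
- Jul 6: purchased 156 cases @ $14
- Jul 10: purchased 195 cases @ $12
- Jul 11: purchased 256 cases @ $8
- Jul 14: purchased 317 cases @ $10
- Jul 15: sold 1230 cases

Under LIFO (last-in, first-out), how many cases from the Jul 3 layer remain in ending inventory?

68

Jul 15, 1230 sold [LIFO — newest first]: 317 @ $10 + 256 @ $8 + 195 @ $12 + 156 @ $14 + 306 @ $14 = $14,026
Ending inventory: 242 @ $15 + 68 @ $14 = $4,582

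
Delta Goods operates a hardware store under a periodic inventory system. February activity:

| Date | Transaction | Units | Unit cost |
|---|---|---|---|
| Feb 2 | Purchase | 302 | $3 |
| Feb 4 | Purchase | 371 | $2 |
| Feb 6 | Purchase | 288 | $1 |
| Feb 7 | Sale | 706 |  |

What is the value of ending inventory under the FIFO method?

Feb 7, 706 sold [FIFO — oldest first]: 302 @ $3 + 371 @ $2 + 33 @ $1 = $1,681
Ending inventory: 255 @ $1 = $255

Ending inventory = $255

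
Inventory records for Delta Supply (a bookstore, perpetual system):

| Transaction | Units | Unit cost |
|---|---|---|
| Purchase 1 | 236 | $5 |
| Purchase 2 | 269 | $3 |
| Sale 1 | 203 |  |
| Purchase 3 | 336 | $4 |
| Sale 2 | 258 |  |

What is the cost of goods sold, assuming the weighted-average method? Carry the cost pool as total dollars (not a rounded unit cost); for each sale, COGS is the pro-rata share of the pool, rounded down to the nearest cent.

After Purchase 1: 236 on hand, pool $1,180.00 (≈ $5.0000 each)
After Purchase 2: 505 on hand, pool $1,987.00 (≈ $3.9347 each)
Sale 1, sell 203: 203/505 × $1,987.00 → $798.73
After Purchase 3: 638 on hand, pool $2,532.27 (≈ $3.9691 each)
Sale 2, sell 258: 258/638 × $2,532.27 → $1,024.02
Total COGS = $798.73 + $1,024.02 = $1,822.75
Ending inventory (cost pool remaining) = $1,508.25
Check: goods available $3,331.00 = COGS $1,822.75 + ending $1,508.25

COGS = $1,822.75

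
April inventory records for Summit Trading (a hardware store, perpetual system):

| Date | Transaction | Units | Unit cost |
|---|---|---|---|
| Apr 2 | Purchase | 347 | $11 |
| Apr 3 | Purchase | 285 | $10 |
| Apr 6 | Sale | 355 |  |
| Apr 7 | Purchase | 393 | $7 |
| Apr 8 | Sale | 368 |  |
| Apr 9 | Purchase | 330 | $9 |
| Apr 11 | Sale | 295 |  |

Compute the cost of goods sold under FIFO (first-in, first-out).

COGS = $9,369

Apr 6, 355 sold [FIFO — oldest first]: 347 @ $11 + 8 @ $10 = $3,897
Apr 8, 368 sold [FIFO — oldest first]: 277 @ $10 + 91 @ $7 = $3,407
Apr 11, 295 sold [FIFO — oldest first]: 295 @ $7 = $2,065
Total COGS = $3,897 + $3,407 + $2,065 = $9,369
Ending inventory: 7 @ $7 + 330 @ $9 = $3,019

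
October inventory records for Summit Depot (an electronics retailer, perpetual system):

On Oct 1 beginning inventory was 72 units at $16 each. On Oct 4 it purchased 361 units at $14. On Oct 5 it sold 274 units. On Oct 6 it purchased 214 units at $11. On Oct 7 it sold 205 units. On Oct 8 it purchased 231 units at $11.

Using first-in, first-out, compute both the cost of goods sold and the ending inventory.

COGS = $6,712; ending inventory = $4,389

Oct 5, 274 sold [FIFO — oldest first]: 72 @ $16 + 202 @ $14 = $3,980
Oct 7, 205 sold [FIFO — oldest first]: 159 @ $14 + 46 @ $11 = $2,732
Total COGS = $3,980 + $2,732 = $6,712
Ending inventory: 168 @ $11 + 231 @ $11 = $4,389
Check: goods available $11,101 = COGS $6,712 + ending $4,389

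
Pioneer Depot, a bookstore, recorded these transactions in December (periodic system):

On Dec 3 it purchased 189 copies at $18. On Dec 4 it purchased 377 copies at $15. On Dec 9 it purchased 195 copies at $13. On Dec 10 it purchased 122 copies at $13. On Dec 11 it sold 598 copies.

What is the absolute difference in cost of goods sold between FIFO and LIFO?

FIFO COGS: 189 @ $18 + 377 @ $15 + 32 @ $13 = $9,473
LIFO COGS: 122 @ $13 + 195 @ $13 + 281 @ $15 = $8,336
Difference = |$9,473 − $8,336| = $1,137

$1,137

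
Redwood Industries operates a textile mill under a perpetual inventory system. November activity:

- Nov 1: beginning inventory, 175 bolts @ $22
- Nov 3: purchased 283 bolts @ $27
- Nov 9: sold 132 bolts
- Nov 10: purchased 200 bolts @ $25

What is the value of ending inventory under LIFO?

Nov 9, 132 sold [LIFO — newest first]: 132 @ $27 = $3,564
Ending inventory: 175 @ $22 + 151 @ $27 + 200 @ $25 = $12,927

Ending inventory = $12,927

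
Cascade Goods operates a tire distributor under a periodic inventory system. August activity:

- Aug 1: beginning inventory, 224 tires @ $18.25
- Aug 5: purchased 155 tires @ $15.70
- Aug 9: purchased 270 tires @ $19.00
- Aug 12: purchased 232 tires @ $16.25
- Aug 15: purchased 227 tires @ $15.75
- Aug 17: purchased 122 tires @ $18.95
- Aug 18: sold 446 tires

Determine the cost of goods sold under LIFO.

Aug 18, 446 sold [LIFO — newest first]: 122 @ $18.95 + 227 @ $15.75 + 97 @ $16.25 = $7,463.40
Ending inventory: 224 @ $18.25 + 155 @ $15.70 + 270 @ $19.00 + 135 @ $16.25 = $13,845.25
Check: goods available $21,308.65 = COGS $7,463.40 + ending $13,845.25

COGS = $7,463.40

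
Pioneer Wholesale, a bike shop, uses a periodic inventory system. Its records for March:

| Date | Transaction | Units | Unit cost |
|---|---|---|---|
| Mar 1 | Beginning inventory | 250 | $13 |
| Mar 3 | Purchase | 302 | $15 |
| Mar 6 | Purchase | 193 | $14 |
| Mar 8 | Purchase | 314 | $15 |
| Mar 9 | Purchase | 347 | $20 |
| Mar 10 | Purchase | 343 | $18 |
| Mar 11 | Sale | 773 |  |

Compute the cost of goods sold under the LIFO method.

Mar 11, 773 sold [LIFO — newest first]: 343 @ $18 + 347 @ $20 + 83 @ $15 = $14,359
Ending inventory: 250 @ $13 + 302 @ $15 + 193 @ $14 + 231 @ $15 = $13,947
Check: goods available $28,306 = COGS $14,359 + ending $13,947

COGS = $14,359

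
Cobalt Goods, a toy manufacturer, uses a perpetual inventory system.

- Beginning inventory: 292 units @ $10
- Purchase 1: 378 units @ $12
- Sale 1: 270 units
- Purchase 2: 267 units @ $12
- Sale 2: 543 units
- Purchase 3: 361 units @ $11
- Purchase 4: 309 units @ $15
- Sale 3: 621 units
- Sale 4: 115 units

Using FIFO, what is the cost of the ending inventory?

Ending inventory = $870

Sale 1 (270) [FIFO — oldest first]: 270 @ $10 = $2,700
Sale 2 (543) [FIFO — oldest first]: 22 @ $10 + 378 @ $12 + 143 @ $12 = $6,472
Sale 3 (621) [FIFO — oldest first]: 124 @ $12 + 361 @ $11 + 136 @ $15 = $7,499
Sale 4 (115) [FIFO — oldest first]: 115 @ $15 = $1,725
Total COGS = $2,700 + $6,472 + $7,499 + $1,725 = $18,396
Ending inventory: 58 @ $15 = $870
Check: goods available $19,266 = COGS $18,396 + ending $870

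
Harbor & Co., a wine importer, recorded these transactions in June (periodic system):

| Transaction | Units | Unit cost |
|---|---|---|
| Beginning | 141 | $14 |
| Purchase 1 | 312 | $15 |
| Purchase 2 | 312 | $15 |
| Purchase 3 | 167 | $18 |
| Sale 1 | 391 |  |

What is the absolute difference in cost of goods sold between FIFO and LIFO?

$642

FIFO COGS: 141 @ $14 + 250 @ $15 = $5,724
LIFO COGS: 167 @ $18 + 224 @ $15 = $6,366
Difference = |$5,724 − $6,366| = $642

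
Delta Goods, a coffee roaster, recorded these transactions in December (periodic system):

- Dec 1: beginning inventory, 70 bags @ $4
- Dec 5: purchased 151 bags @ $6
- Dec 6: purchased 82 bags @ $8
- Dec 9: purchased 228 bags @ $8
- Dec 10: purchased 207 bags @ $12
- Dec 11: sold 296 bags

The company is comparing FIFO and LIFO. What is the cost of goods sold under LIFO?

FIFO COGS: 70 @ $4 + 151 @ $6 + 75 @ $8 = $1,786
LIFO COGS: 207 @ $12 + 89 @ $8 = $3,196

COGS = $3,196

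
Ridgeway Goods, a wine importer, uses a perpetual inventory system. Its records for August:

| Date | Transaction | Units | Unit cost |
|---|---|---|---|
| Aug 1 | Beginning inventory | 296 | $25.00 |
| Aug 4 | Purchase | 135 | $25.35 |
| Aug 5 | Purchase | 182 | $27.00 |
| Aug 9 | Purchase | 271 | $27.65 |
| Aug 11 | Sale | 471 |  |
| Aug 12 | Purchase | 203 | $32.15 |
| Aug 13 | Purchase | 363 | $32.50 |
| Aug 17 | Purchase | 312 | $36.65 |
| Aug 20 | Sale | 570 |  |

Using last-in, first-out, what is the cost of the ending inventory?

Aug 11, 471 sold [LIFO — newest first]: 271 @ $27.65 + 182 @ $27.00 + 18 @ $25.35 = $12,863.45
Aug 20, 570 sold [LIFO — newest first]: 312 @ $36.65 + 258 @ $32.50 = $19,819.80
Total COGS = $12,863.45 + $19,819.80 = $32,683.25
Ending inventory: 296 @ $25.00 + 117 @ $25.35 + 203 @ $32.15 + 105 @ $32.50 = $20,304.90

Ending inventory = $20,304.90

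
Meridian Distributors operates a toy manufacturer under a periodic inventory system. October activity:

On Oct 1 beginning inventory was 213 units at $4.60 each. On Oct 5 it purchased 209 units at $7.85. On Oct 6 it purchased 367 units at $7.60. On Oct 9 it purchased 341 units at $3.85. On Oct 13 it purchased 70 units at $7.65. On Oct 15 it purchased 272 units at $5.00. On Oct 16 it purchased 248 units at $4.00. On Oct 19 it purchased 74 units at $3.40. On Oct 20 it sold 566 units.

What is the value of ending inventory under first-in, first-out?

Oct 20, 566 sold [FIFO — oldest first]: 213 @ $4.60 + 209 @ $7.85 + 144 @ $7.60 = $3,714.85
Ending inventory: 223 @ $7.60 + 341 @ $3.85 + 70 @ $7.65 + 272 @ $5.00 + 248 @ $4.00 + 74 @ $3.40 = $6,146.75
Check: goods available $9,861.60 = COGS $3,714.85 + ending $6,146.75

Ending inventory = $6,146.75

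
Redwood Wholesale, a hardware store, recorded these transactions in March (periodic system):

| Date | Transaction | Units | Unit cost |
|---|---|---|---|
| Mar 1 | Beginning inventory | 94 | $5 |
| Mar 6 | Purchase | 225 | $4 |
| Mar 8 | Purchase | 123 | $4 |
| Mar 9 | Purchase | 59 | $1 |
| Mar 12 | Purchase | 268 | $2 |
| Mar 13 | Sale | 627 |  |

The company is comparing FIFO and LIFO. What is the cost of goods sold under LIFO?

COGS = $1,795

FIFO COGS: 94 @ $5 + 225 @ $4 + 123 @ $4 + 59 @ $1 + 126 @ $2 = $2,173
LIFO COGS: 268 @ $2 + 59 @ $1 + 123 @ $4 + 177 @ $4 = $1,795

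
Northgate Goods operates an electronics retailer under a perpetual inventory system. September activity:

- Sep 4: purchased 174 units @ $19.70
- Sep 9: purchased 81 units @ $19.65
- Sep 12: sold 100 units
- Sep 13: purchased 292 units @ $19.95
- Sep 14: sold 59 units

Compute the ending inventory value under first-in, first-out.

Ending inventory = $7,712.55

Sep 12, 100 sold [FIFO — oldest first]: 100 @ $19.70 = $1,970.00
Sep 14, 59 sold [FIFO — oldest first]: 59 @ $19.70 = $1,162.30
Total COGS = $1,970.00 + $1,162.30 = $3,132.30
Ending inventory: 15 @ $19.70 + 81 @ $19.65 + 292 @ $19.95 = $7,712.55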